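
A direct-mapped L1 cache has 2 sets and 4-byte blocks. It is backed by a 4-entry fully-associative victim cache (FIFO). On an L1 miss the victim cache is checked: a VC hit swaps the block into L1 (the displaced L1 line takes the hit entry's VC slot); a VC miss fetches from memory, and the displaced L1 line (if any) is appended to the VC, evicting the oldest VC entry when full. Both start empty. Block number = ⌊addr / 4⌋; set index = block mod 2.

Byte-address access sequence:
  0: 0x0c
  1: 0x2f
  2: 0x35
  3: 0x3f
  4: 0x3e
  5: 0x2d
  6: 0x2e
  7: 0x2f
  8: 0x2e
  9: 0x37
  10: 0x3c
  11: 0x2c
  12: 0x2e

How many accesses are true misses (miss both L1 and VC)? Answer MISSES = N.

0: 0xc (blk 3, set 1) → MISS  vc=[]
1: 0x2f (blk 11, set 1) → MISS  vc=[3]
2: 0x35 (blk 13, set 1) → MISS  vc=[3, 11]
3: 0x3f (blk 15, set 1) → MISS  vc=[3, 11, 13]
4: 0x3e (blk 15, set 1) → L1-HIT  vc=[3, 11, 13]
5: 0x2d (blk 11, set 1) → VC-HIT  vc=[3, 15, 13]
6: 0x2e (blk 11, set 1) → L1-HIT  vc=[3, 15, 13]
7: 0x2f (blk 11, set 1) → L1-HIT  vc=[3, 15, 13]
8: 0x2e (blk 11, set 1) → L1-HIT  vc=[3, 15, 13]
9: 0x37 (blk 13, set 1) → VC-HIT  vc=[3, 15, 11]
10: 0x3c (blk 15, set 1) → VC-HIT  vc=[3, 13, 11]
11: 0x2c (blk 11, set 1) → VC-HIT  vc=[3, 13, 15]
12: 0x2e (blk 11, set 1) → L1-HIT  vc=[3, 13, 15]

MISSES = 4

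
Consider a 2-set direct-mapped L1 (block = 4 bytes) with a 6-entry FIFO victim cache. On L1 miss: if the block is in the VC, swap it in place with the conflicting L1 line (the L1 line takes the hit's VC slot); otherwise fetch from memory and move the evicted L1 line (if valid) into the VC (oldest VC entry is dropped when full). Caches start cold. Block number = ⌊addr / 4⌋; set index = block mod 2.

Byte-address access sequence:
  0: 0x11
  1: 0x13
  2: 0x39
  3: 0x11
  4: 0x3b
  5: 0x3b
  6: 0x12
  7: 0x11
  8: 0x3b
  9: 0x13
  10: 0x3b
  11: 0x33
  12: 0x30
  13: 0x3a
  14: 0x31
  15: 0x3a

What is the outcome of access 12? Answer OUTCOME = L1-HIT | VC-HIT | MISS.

  [0] addr=0x11 blk=4 s=0: MISS | VC []
  [1] addr=0x13 blk=4 s=0: L1-HIT | VC []
  [2] addr=0x39 blk=14 s=0: MISS | VC [4]
  [3] addr=0x11 blk=4 s=0: VC-HIT | VC [14]
  [4] addr=0x3b blk=14 s=0: VC-HIT | VC [4]
  [5] addr=0x3b blk=14 s=0: L1-HIT | VC [4]
  [6] addr=0x12 blk=4 s=0: VC-HIT | VC [14]
  [7] addr=0x11 blk=4 s=0: L1-HIT | VC [14]
  [8] addr=0x3b blk=14 s=0: VC-HIT | VC [4]
  [9] addr=0x13 blk=4 s=0: VC-HIT | VC [14]
  [10] addr=0x3b blk=14 s=0: VC-HIT | VC [4]
  [11] addr=0x33 blk=12 s=0: MISS | VC [4, 14]
  [12] addr=0x30 blk=12 s=0: L1-HIT | VC [4, 14]
  [13] addr=0x3a blk=14 s=0: VC-HIT | VC [4, 12]
  [14] addr=0x31 blk=12 s=0: VC-HIT | VC [4, 14]
  [15] addr=0x3a blk=14 s=0: VC-HIT | VC [4, 12]

OUTCOME = L1-HIT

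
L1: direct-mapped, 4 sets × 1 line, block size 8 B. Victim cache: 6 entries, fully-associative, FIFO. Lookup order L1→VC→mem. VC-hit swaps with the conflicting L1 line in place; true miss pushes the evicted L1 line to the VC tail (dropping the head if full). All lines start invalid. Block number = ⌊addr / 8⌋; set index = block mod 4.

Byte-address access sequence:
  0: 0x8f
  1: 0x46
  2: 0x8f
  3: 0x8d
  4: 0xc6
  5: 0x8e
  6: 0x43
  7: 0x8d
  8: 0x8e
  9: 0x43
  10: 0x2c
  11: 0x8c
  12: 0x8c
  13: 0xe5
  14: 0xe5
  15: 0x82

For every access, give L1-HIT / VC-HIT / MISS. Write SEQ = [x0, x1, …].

  [0] addr=0x8f blk=17 s=1: MISS | VC []
  [1] addr=0x46 blk=8 s=0: MISS | VC []
  [2] addr=0x8f blk=17 s=1: L1-HIT | VC []
  [3] addr=0x8d blk=17 s=1: L1-HIT | VC []
  [4] addr=0xc6 blk=24 s=0: MISS | VC [8]
  [5] addr=0x8e blk=17 s=1: L1-HIT | VC [8]
  [6] addr=0x43 blk=8 s=0: VC-HIT | VC [24]
  [7] addr=0x8d blk=17 s=1: L1-HIT | VC [24]
  [8] addr=0x8e blk=17 s=1: L1-HIT | VC [24]
  [9] addr=0x43 blk=8 s=0: L1-HIT | VC [24]
  [10] addr=0x2c blk=5 s=1: MISS | VC [24, 17]
  [11] addr=0x8c blk=17 s=1: VC-HIT | VC [24, 5]
  [12] addr=0x8c blk=17 s=1: L1-HIT | VC [24, 5]
  [13] addr=0xe5 blk=28 s=0: MISS | VC [24, 5, 8]
  [14] addr=0xe5 blk=28 s=0: L1-HIT | VC [24, 5, 8]
  [15] addr=0x82 blk=16 s=0: MISS | VC [24, 5, 8, 28]

SEQ = [MISS, MISS, L1-HIT, L1-HIT, MISS, L1-HIT, VC-HIT, L1-HIT, L1-HIT, L1-HIT, MISS, VC-HIT, L1-HIT, MISS, L1-HIT, MISS]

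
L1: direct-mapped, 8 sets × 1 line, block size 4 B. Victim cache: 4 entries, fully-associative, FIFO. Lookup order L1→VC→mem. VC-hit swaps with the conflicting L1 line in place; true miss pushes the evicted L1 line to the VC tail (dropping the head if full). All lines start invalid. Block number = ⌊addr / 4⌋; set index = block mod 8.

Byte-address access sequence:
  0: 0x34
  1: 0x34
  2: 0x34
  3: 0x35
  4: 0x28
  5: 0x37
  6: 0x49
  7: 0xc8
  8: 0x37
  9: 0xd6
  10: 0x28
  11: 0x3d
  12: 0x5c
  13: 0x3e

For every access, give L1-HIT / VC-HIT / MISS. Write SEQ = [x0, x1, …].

SEQ = [MISS, L1-HIT, L1-HIT, L1-HIT, MISS, L1-HIT, MISS, MISS, L1-HIT, MISS, VC-HIT, MISS, MISS, VC-HIT]

#0 0x34→b13/s5 MISS; vc=[]
#1 0x34→b13/s5 L1-HIT; vc=[]
#2 0x34→b13/s5 L1-HIT; vc=[]
#3 0x35→b13/s5 L1-HIT; vc=[]
#4 0x28→b10/s2 MISS; vc=[]
#5 0x37→b13/s5 L1-HIT; vc=[]
#6 0x49→b18/s2 MISS; vc=[10]
#7 0xc8→b50/s2 MISS; vc=[10,18]
#8 0x37→b13/s5 L1-HIT; vc=[10,18]
#9 0xd6→b53/s5 MISS; vc=[10,18,13]
#10 0x28→b10/s2 VC-HIT; vc=[50,18,13]
#11 0x3d→b15/s7 MISS; vc=[50,18,13]
#12 0x5c→b23/s7 MISS; vc=[50,18,13,15]
#13 0x3e→b15/s7 VC-HIT; vc=[50,18,13,23]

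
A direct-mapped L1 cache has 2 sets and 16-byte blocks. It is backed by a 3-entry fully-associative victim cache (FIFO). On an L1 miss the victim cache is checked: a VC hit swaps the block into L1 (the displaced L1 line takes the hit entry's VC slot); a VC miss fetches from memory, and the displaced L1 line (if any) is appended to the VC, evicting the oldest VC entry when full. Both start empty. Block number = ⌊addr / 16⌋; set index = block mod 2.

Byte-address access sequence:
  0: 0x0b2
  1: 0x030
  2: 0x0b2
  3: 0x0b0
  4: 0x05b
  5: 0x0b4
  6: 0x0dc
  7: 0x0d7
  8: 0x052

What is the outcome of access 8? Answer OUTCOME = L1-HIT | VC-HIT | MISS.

  [0] addr=0xb2 blk=11 s=1: MISS | VC []
  [1] addr=0x30 blk=3 s=1: MISS | VC [11]
  [2] addr=0xb2 blk=11 s=1: VC-HIT | VC [3]
  [3] addr=0xb0 blk=11 s=1: L1-HIT | VC [3]
  [4] addr=0x5b blk=5 s=1: MISS | VC [3, 11]
  [5] addr=0xb4 blk=11 s=1: VC-HIT | VC [3, 5]
  [6] addr=0xdc blk=13 s=1: MISS | VC [3, 5, 11]
  [7] addr=0xd7 blk=13 s=1: L1-HIT | VC [3, 5, 11]
  [8] addr=0x52 blk=5 s=1: VC-HIT | VC [3, 13, 11]

OUTCOME = VC-HIT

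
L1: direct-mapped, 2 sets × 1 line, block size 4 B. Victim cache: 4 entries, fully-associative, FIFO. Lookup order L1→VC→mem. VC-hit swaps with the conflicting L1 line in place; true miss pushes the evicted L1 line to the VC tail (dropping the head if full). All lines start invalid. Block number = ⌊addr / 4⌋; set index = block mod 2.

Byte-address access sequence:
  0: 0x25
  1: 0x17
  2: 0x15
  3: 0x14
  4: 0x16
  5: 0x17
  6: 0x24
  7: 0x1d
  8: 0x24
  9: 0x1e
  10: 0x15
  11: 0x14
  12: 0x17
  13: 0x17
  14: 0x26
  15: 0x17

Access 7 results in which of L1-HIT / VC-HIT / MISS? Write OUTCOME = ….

#0 0x25→b9/s1 MISS; vc=[]
#1 0x17→b5/s1 MISS; vc=[9]
#2 0x15→b5/s1 L1-HIT; vc=[9]
#3 0x14→b5/s1 L1-HIT; vc=[9]
#4 0x16→b5/s1 L1-HIT; vc=[9]
#5 0x17→b5/s1 L1-HIT; vc=[9]
#6 0x24→b9/s1 VC-HIT; vc=[5]
#7 0x1d→b7/s1 MISS; vc=[5,9]
#8 0x24→b9/s1 VC-HIT; vc=[5,7]
#9 0x1e→b7/s1 VC-HIT; vc=[5,9]
#10 0x15→b5/s1 VC-HIT; vc=[7,9]
#11 0x14→b5/s1 L1-HIT; vc=[7,9]
#12 0x17→b5/s1 L1-HIT; vc=[7,9]
#13 0x17→b5/s1 L1-HIT; vc=[7,9]
#14 0x26→b9/s1 VC-HIT; vc=[7,5]
#15 0x17→b5/s1 VC-HIT; vc=[7,9]

OUTCOME = MISS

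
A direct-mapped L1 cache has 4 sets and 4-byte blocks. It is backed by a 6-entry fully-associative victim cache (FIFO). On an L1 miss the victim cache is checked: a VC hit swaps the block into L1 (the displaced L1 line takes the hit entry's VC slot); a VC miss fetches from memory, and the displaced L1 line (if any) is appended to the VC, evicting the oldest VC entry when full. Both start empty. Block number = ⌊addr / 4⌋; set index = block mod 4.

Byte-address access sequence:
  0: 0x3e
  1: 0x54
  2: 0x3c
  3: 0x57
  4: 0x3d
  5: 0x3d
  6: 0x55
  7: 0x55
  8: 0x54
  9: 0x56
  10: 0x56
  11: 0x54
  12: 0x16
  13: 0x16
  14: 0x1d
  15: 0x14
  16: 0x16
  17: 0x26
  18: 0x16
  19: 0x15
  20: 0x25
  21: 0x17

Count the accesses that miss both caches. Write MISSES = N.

MISSES = 5

  [0] addr=0x3e blk=15 s=3: MISS | VC []
  [1] addr=0x54 blk=21 s=1: MISS | VC []
  [2] addr=0x3c blk=15 s=3: L1-HIT | VC []
  [3] addr=0x57 blk=21 s=1: L1-HIT | VC []
  [4] addr=0x3d blk=15 s=3: L1-HIT | VC []
  [5] addr=0x3d blk=15 s=3: L1-HIT | VC []
  [6] addr=0x55 blk=21 s=1: L1-HIT | VC []
  [7] addr=0x55 blk=21 s=1: L1-HIT | VC []
  [8] addr=0x54 blk=21 s=1: L1-HIT | VC []
  [9] addr=0x56 blk=21 s=1: L1-HIT | VC []
  [10] addr=0x56 blk=21 s=1: L1-HIT | VC []
  [11] addr=0x54 blk=21 s=1: L1-HIT | VC []
  [12] addr=0x16 blk=5 s=1: MISS | VC [21]
  [13] addr=0x16 blk=5 s=1: L1-HIT | VC [21]
  [14] addr=0x1d blk=7 s=3: MISS | VC [21, 15]
  [15] addr=0x14 blk=5 s=1: L1-HIT | VC [21, 15]
  [16] addr=0x16 blk=5 s=1: L1-HIT | VC [21, 15]
  [17] addr=0x26 blk=9 s=1: MISS | VC [21, 15, 5]
  [18] addr=0x16 blk=5 s=1: VC-HIT | VC [21, 15, 9]
  [19] addr=0x15 blk=5 s=1: L1-HIT | VC [21, 15, 9]
  [20] addr=0x25 blk=9 s=1: VC-HIT | VC [21, 15, 5]
  [21] addr=0x17 blk=5 s=1: VC-HIT | VC [21, 15, 9]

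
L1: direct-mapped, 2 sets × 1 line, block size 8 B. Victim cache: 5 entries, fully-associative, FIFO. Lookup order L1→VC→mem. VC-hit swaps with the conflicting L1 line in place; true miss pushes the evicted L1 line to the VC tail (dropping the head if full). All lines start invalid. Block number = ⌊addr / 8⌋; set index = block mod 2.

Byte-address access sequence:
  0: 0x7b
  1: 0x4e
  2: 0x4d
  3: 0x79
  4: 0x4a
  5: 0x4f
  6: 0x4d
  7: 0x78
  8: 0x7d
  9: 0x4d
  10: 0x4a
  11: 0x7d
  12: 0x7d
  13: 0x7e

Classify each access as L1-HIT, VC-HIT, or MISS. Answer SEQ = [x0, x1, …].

SEQ = [MISS, MISS, L1-HIT, VC-HIT, VC-HIT, L1-HIT, L1-HIT, VC-HIT, L1-HIT, VC-HIT, L1-HIT, VC-HIT, L1-HIT, L1-HIT]

#0 0x7b→b15/s1 MISS; vc=[]
#1 0x4e→b9/s1 MISS; vc=[15]
#2 0x4d→b9/s1 L1-HIT; vc=[15]
#3 0x79→b15/s1 VC-HIT; vc=[9]
#4 0x4a→b9/s1 VC-HIT; vc=[15]
#5 0x4f→b9/s1 L1-HIT; vc=[15]
#6 0x4d→b9/s1 L1-HIT; vc=[15]
#7 0x78→b15/s1 VC-HIT; vc=[9]
#8 0x7d→b15/s1 L1-HIT; vc=[9]
#9 0x4d→b9/s1 VC-HIT; vc=[15]
#10 0x4a→b9/s1 L1-HIT; vc=[15]
#11 0x7d→b15/s1 VC-HIT; vc=[9]
#12 0x7d→b15/s1 L1-HIT; vc=[9]
#13 0x7e→b15/s1 L1-HIT; vc=[9]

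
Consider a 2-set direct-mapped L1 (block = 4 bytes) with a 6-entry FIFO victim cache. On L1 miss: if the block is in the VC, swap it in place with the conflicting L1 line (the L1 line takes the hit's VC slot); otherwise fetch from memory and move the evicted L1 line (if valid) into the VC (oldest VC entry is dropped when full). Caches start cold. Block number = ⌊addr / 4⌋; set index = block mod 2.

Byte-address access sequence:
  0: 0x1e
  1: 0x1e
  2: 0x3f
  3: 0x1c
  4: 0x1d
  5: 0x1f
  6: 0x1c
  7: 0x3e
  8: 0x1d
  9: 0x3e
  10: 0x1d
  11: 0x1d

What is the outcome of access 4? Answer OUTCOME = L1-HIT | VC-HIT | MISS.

0: 0x1e (blk 7, set 1) → MISS  vc=[]
1: 0x1e (blk 7, set 1) → L1-HIT  vc=[]
2: 0x3f (blk 15, set 1) → MISS  vc=[7]
3: 0x1c (blk 7, set 1) → VC-HIT  vc=[15]
4: 0x1d (blk 7, set 1) → L1-HIT  vc=[15]
5: 0x1f (blk 7, set 1) → L1-HIT  vc=[15]
6: 0x1c (blk 7, set 1) → L1-HIT  vc=[15]
7: 0x3e (blk 15, set 1) → VC-HIT  vc=[7]
8: 0x1d (blk 7, set 1) → VC-HIT  vc=[15]
9: 0x3e (blk 15, set 1) → VC-HIT  vc=[7]
10: 0x1d (blk 7, set 1) → VC-HIT  vc=[15]
11: 0x1d (blk 7, set 1) → L1-HIT  vc=[15]

OUTCOME = L1-HIT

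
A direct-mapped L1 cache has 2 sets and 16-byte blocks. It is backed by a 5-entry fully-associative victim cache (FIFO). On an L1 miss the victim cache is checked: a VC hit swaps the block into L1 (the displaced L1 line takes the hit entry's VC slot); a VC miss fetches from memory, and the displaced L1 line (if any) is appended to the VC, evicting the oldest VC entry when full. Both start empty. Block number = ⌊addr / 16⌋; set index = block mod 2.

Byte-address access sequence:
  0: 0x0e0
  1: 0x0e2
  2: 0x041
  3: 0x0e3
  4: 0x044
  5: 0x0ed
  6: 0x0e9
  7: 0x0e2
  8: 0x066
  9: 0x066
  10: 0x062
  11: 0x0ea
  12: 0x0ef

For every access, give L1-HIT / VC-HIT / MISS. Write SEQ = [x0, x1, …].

SEQ = [MISS, L1-HIT, MISS, VC-HIT, VC-HIT, VC-HIT, L1-HIT, L1-HIT, MISS, L1-HIT, L1-HIT, VC-HIT, L1-HIT]

0: 0xe0 (blk 14, set 0) → MISS  vc=[]
1: 0xe2 (blk 14, set 0) → L1-HIT  vc=[]
2: 0x41 (blk 4, set 0) → MISS  vc=[14]
3: 0xe3 (blk 14, set 0) → VC-HIT  vc=[4]
4: 0x44 (blk 4, set 0) → VC-HIT  vc=[14]
5: 0xed (blk 14, set 0) → VC-HIT  vc=[4]
6: 0xe9 (blk 14, set 0) → L1-HIT  vc=[4]
7: 0xe2 (blk 14, set 0) → L1-HIT  vc=[4]
8: 0x66 (blk 6, set 0) → MISS  vc=[4, 14]
9: 0x66 (blk 6, set 0) → L1-HIT  vc=[4, 14]
10: 0x62 (blk 6, set 0) → L1-HIT  vc=[4, 14]
11: 0xea (blk 14, set 0) → VC-HIT  vc=[4, 6]
12: 0xef (blk 14, set 0) → L1-HIT  vc=[4, 6]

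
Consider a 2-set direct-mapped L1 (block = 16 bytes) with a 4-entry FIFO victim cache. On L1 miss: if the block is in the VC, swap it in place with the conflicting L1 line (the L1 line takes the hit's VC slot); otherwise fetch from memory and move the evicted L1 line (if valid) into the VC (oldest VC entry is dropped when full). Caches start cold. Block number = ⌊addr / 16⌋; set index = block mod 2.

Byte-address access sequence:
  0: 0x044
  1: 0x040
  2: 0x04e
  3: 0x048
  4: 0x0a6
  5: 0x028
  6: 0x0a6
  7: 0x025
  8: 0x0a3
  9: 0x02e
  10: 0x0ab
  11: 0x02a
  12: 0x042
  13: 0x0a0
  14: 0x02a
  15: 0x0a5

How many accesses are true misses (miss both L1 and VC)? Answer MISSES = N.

MISSES = 3

0: 0x44 (blk 4, set 0) → MISS  vc=[]
1: 0x40 (blk 4, set 0) → L1-HIT  vc=[]
2: 0x4e (blk 4, set 0) → L1-HIT  vc=[]
3: 0x48 (blk 4, set 0) → L1-HIT  vc=[]
4: 0xa6 (blk 10, set 0) → MISS  vc=[4]
5: 0x28 (blk 2, set 0) → MISS  vc=[4, 10]
6: 0xa6 (blk 10, set 0) → VC-HIT  vc=[4, 2]
7: 0x25 (blk 2, set 0) → VC-HIT  vc=[4, 10]
8: 0xa3 (blk 10, set 0) → VC-HIT  vc=[4, 2]
9: 0x2e (blk 2, set 0) → VC-HIT  vc=[4, 10]
10: 0xab (blk 10, set 0) → VC-HIT  vc=[4, 2]
11: 0x2a (blk 2, set 0) → VC-HIT  vc=[4, 10]
12: 0x42 (blk 4, set 0) → VC-HIT  vc=[2, 10]
13: 0xa0 (blk 10, set 0) → VC-HIT  vc=[2, 4]
14: 0x2a (blk 2, set 0) → VC-HIT  vc=[10, 4]
15: 0xa5 (blk 10, set 0) → VC-HIT  vc=[2, 4]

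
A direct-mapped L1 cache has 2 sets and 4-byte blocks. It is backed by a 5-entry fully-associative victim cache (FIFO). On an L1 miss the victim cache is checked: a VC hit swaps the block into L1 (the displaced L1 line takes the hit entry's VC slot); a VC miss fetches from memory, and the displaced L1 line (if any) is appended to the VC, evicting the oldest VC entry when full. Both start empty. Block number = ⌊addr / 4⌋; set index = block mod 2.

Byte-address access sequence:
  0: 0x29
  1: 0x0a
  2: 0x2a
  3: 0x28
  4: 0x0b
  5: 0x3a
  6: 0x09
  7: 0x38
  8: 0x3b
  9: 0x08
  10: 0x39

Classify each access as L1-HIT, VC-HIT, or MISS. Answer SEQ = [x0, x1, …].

SEQ = [MISS, MISS, VC-HIT, L1-HIT, VC-HIT, MISS, VC-HIT, VC-HIT, L1-HIT, VC-HIT, VC-HIT]

0: 0x29 (blk 10, set 0) → MISS  vc=[]
1: 0xa (blk 2, set 0) → MISS  vc=[10]
2: 0x2a (blk 10, set 0) → VC-HIT  vc=[2]
3: 0x28 (blk 10, set 0) → L1-HIT  vc=[2]
4: 0xb (blk 2, set 0) → VC-HIT  vc=[10]
5: 0x3a (blk 14, set 0) → MISS  vc=[10, 2]
6: 0x9 (blk 2, set 0) → VC-HIT  vc=[10, 14]
7: 0x38 (blk 14, set 0) → VC-HIT  vc=[10, 2]
8: 0x3b (blk 14, set 0) → L1-HIT  vc=[10, 2]
9: 0x8 (blk 2, set 0) → VC-HIT  vc=[10, 14]
10: 0x39 (blk 14, set 0) → VC-HIT  vc=[10, 2]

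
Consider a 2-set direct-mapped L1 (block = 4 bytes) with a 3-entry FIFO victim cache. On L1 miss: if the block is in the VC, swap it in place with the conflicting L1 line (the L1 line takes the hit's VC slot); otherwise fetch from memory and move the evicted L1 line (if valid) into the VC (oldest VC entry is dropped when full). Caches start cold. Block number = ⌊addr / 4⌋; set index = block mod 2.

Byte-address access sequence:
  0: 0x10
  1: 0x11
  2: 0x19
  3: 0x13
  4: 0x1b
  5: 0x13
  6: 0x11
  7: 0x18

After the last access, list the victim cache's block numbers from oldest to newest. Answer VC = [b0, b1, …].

VC = [4]

#0 0x10→b4/s0 MISS; vc=[]
#1 0x11→b4/s0 L1-HIT; vc=[]
#2 0x19→b6/s0 MISS; vc=[4]
#3 0x13→b4/s0 VC-HIT; vc=[6]
#4 0x1b→b6/s0 VC-HIT; vc=[4]
#5 0x13→b4/s0 VC-HIT; vc=[6]
#6 0x11→b4/s0 L1-HIT; vc=[6]
#7 0x18→b6/s0 VC-HIT; vc=[4]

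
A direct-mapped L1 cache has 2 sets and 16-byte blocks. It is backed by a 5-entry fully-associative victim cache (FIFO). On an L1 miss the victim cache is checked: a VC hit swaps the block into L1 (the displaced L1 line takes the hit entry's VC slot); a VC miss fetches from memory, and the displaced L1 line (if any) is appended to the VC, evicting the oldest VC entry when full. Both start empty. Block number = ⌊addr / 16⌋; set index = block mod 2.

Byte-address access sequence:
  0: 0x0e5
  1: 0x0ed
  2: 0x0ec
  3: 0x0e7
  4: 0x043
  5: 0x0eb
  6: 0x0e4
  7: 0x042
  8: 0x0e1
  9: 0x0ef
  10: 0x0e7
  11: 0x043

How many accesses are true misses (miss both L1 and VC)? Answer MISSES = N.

MISSES = 2

0: 0xe5 (blk 14, set 0) → MISS  vc=[]
1: 0xed (blk 14, set 0) → L1-HIT  vc=[]
2: 0xec (blk 14, set 0) → L1-HIT  vc=[]
3: 0xe7 (blk 14, set 0) → L1-HIT  vc=[]
4: 0x43 (blk 4, set 0) → MISS  vc=[14]
5: 0xeb (blk 14, set 0) → VC-HIT  vc=[4]
6: 0xe4 (blk 14, set 0) → L1-HIT  vc=[4]
7: 0x42 (blk 4, set 0) → VC-HIT  vc=[14]
8: 0xe1 (blk 14, set 0) → VC-HIT  vc=[4]
9: 0xef (blk 14, set 0) → L1-HIT  vc=[4]
10: 0xe7 (blk 14, set 0) → L1-HIT  vc=[4]
11: 0x43 (blk 4, set 0) → VC-HIT  vc=[14]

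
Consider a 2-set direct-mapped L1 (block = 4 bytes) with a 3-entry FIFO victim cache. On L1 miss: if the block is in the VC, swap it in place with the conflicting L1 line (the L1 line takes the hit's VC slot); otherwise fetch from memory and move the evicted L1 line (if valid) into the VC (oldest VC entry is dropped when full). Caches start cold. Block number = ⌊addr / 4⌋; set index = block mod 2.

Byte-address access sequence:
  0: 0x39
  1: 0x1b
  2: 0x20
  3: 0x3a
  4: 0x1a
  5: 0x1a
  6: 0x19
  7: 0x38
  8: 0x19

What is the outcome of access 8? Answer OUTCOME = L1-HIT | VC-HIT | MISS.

#0 0x39→b14/s0 MISS; vc=[]
#1 0x1b→b6/s0 MISS; vc=[14]
#2 0x20→b8/s0 MISS; vc=[14,6]
#3 0x3a→b14/s0 VC-HIT; vc=[8,6]
#4 0x1a→b6/s0 VC-HIT; vc=[8,14]
#5 0x1a→b6/s0 L1-HIT; vc=[8,14]
#6 0x19→b6/s0 L1-HIT; vc=[8,14]
#7 0x38→b14/s0 VC-HIT; vc=[8,6]
#8 0x19→b6/s0 VC-HIT; vc=[8,14]

OUTCOME = VC-HIT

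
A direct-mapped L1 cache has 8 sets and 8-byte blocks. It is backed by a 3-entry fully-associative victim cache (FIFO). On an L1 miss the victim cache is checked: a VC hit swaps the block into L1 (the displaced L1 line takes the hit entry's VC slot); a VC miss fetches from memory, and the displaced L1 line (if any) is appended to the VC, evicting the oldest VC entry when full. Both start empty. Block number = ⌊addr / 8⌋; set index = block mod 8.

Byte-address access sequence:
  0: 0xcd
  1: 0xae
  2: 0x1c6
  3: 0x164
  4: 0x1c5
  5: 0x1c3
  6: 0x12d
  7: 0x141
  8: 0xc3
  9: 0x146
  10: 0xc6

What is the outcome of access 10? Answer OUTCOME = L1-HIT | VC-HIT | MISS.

  [0] addr=0xcd blk=25 s=1: MISS | VC []
  [1] addr=0xae blk=21 s=5: MISS | VC []
  [2] addr=0x1c6 blk=56 s=0: MISS | VC []
  [3] addr=0x164 blk=44 s=4: MISS | VC []
  [4] addr=0x1c5 blk=56 s=0: L1-HIT | VC []
  [5] addr=0x1c3 blk=56 s=0: L1-HIT | VC []
  [6] addr=0x12d blk=37 s=5: MISS | VC [21]
  [7] addr=0x141 blk=40 s=0: MISS | VC [21, 56]
  [8] addr=0xc3 blk=24 s=0: MISS | VC [21, 56, 40]
  [9] addr=0x146 blk=40 s=0: VC-HIT | VC [21, 56, 24]
  [10] addr=0xc6 blk=24 s=0: VC-HIT | VC [21, 56, 40]

OUTCOME = VC-HIT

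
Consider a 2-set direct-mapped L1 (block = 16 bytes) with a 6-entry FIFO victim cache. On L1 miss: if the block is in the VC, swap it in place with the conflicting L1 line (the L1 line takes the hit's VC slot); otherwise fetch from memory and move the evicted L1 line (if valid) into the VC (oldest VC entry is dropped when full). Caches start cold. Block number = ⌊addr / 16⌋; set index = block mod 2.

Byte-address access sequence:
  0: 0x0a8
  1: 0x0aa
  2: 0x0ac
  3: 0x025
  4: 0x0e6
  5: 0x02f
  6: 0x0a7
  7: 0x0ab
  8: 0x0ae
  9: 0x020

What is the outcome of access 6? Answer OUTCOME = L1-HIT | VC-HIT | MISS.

OUTCOME = VC-HIT

  [0] addr=0xa8 blk=10 s=0: MISS | VC []
  [1] addr=0xaa blk=10 s=0: L1-HIT | VC []
  [2] addr=0xac blk=10 s=0: L1-HIT | VC []
  [3] addr=0x25 blk=2 s=0: MISS | VC [10]
  [4] addr=0xe6 blk=14 s=0: MISS | VC [10, 2]
  [5] addr=0x2f blk=2 s=0: VC-HIT | VC [10, 14]
  [6] addr=0xa7 blk=10 s=0: VC-HIT | VC [2, 14]
  [7] addr=0xab blk=10 s=0: L1-HIT | VC [2, 14]
  [8] addr=0xae blk=10 s=0: L1-HIT | VC [2, 14]
  [9] addr=0x20 blk=2 s=0: VC-HIT | VC [10, 14]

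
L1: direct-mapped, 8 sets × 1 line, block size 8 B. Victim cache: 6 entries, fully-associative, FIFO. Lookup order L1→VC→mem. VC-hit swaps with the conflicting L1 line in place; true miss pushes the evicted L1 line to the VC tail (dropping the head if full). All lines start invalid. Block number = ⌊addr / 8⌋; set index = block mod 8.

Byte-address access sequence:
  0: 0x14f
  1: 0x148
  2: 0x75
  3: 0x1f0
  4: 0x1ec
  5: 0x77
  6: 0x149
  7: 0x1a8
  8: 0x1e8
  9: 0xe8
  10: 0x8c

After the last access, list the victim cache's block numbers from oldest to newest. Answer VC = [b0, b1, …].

VC = [62, 53, 61, 41]

#0 0x14f→b41/s1 MISS; vc=[]
#1 0x148→b41/s1 L1-HIT; vc=[]
#2 0x75→b14/s6 MISS; vc=[]
#3 0x1f0→b62/s6 MISS; vc=[14]
#4 0x1ec→b61/s5 MISS; vc=[14]
#5 0x77→b14/s6 VC-HIT; vc=[62]
#6 0x149→b41/s1 L1-HIT; vc=[62]
#7 0x1a8→b53/s5 MISS; vc=[62,61]
#8 0x1e8→b61/s5 VC-HIT; vc=[62,53]
#9 0xe8→b29/s5 MISS; vc=[62,53,61]
#10 0x8c→b17/s1 MISS; vc=[62,53,61,41]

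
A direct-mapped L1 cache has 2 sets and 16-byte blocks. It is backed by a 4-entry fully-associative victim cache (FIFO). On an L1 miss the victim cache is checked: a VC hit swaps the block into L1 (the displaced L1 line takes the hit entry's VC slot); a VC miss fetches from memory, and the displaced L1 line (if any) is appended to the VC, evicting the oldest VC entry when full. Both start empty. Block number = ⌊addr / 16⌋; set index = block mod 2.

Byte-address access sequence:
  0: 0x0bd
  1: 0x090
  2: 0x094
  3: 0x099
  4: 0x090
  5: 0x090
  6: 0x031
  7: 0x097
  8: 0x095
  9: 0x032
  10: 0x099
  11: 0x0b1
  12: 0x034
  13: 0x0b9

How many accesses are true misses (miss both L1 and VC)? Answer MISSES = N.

MISSES = 3

#0 0xbd→b11/s1 MISS; vc=[]
#1 0x90→b9/s1 MISS; vc=[11]
#2 0x94→b9/s1 L1-HIT; vc=[11]
#3 0x99→b9/s1 L1-HIT; vc=[11]
#4 0x90→b9/s1 L1-HIT; vc=[11]
#5 0x90→b9/s1 L1-HIT; vc=[11]
#6 0x31→b3/s1 MISS; vc=[11,9]
#7 0x97→b9/s1 VC-HIT; vc=[11,3]
#8 0x95→b9/s1 L1-HIT; vc=[11,3]
#9 0x32→b3/s1 VC-HIT; vc=[11,9]
#10 0x99→b9/s1 VC-HIT; vc=[11,3]
#11 0xb1→b11/s1 VC-HIT; vc=[9,3]
#12 0x34→b3/s1 VC-HIT; vc=[9,11]
#13 0xb9→b11/s1 VC-HIT; vc=[9,3]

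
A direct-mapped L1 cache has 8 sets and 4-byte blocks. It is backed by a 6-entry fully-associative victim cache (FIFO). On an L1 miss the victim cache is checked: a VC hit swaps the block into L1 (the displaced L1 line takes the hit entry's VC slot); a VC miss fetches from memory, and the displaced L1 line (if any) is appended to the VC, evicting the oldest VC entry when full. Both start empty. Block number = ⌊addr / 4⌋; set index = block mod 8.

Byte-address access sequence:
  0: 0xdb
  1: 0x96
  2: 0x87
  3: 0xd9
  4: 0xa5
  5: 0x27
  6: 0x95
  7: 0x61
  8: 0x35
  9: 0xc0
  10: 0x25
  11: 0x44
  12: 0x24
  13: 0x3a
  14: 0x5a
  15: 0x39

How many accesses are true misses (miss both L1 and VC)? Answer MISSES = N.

MISSES = 11

0: 0xdb (blk 54, set 6) → MISS  vc=[]
1: 0x96 (blk 37, set 5) → MISS  vc=[]
2: 0x87 (blk 33, set 1) → MISS  vc=[]
3: 0xd9 (blk 54, set 6) → L1-HIT  vc=[]
4: 0xa5 (blk 41, set 1) → MISS  vc=[33]
5: 0x27 (blk 9, set 1) → MISS  vc=[33, 41]
6: 0x95 (blk 37, set 5) → L1-HIT  vc=[33, 41]
7: 0x61 (blk 24, set 0) → MISS  vc=[33, 41]
8: 0x35 (blk 13, set 5) → MISS  vc=[33, 41, 37]
9: 0xc0 (blk 48, set 0) → MISS  vc=[33, 41, 37, 24]
10: 0x25 (blk 9, set 1) → L1-HIT  vc=[33, 41, 37, 24]
11: 0x44 (blk 17, set 1) → MISS  vc=[33, 41, 37, 24, 9]
12: 0x24 (blk 9, set 1) → VC-HIT  vc=[33, 41, 37, 24, 17]
13: 0x3a (blk 14, set 6) → MISS  vc=[33, 41, 37, 24, 17, 54]
14: 0x5a (blk 22, set 6) → MISS  vc=[41, 37, 24, 17, 54, 14]
15: 0x39 (blk 14, set 6) → VC-HIT  vc=[41, 37, 24, 17, 54, 22]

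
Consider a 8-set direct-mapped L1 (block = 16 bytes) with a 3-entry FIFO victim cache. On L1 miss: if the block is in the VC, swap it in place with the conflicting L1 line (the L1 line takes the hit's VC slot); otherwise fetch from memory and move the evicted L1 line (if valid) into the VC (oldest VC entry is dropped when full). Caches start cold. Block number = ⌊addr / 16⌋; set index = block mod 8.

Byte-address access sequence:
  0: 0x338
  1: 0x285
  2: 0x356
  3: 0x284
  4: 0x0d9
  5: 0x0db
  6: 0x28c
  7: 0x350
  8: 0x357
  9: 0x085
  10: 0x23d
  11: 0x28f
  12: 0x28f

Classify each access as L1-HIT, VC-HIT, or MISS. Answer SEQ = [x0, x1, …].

0: 0x338 (blk 51, set 3) → MISS  vc=[]
1: 0x285 (blk 40, set 0) → MISS  vc=[]
2: 0x356 (blk 53, set 5) → MISS  vc=[]
3: 0x284 (blk 40, set 0) → L1-HIT  vc=[]
4: 0xd9 (blk 13, set 5) → MISS  vc=[53]
5: 0xdb (blk 13, set 5) → L1-HIT  vc=[53]
6: 0x28c (blk 40, set 0) → L1-HIT  vc=[53]
7: 0x350 (blk 53, set 5) → VC-HIT  vc=[13]
8: 0x357 (blk 53, set 5) → L1-HIT  vc=[13]
9: 0x85 (blk 8, set 0) → MISS  vc=[13, 40]
10: 0x23d (blk 35, set 3) → MISS  vc=[13, 40, 51]
11: 0x28f (blk 40, set 0) → VC-HIT  vc=[13, 8, 51]
12: 0x28f (blk 40, set 0) → L1-HIT  vc=[13, 8, 51]

SEQ = [MISS, MISS, MISS, L1-HIT, MISS, L1-HIT, L1-HIT, VC-HIT, L1-HIT, MISS, MISS, VC-HIT, L1-HIT]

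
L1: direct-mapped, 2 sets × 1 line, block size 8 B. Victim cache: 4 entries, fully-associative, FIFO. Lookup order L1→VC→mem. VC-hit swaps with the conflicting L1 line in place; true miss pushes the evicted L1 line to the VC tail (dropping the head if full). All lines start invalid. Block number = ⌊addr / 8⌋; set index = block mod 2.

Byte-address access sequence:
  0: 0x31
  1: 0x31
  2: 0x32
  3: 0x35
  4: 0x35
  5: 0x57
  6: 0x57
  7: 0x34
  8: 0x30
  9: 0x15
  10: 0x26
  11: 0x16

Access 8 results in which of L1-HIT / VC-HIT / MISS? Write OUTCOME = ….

OUTCOME = L1-HIT

  [0] addr=0x31 blk=6 s=0: MISS | VC []
  [1] addr=0x31 blk=6 s=0: L1-HIT | VC []
  [2] addr=0x32 blk=6 s=0: L1-HIT | VC []
  [3] addr=0x35 blk=6 s=0: L1-HIT | VC []
  [4] addr=0x35 blk=6 s=0: L1-HIT | VC []
  [5] addr=0x57 blk=10 s=0: MISS | VC [6]
  [6] addr=0x57 blk=10 s=0: L1-HIT | VC [6]
  [7] addr=0x34 blk=6 s=0: VC-HIT | VC [10]
  [8] addr=0x30 blk=6 s=0: L1-HIT | VC [10]
  [9] addr=0x15 blk=2 s=0: MISS | VC [10, 6]
  [10] addr=0x26 blk=4 s=0: MISS | VC [10, 6, 2]
  [11] addr=0x16 blk=2 s=0: VC-HIT | VC [10, 6, 4]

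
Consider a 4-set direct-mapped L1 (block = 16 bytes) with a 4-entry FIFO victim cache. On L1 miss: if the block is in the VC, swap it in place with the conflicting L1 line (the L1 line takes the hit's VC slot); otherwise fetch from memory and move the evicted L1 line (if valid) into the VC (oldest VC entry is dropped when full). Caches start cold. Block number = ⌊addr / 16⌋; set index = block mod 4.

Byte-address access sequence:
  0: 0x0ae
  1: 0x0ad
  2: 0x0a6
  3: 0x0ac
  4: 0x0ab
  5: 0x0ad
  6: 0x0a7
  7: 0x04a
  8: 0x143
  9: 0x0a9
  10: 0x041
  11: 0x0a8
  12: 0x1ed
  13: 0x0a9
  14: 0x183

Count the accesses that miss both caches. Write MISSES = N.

MISSES = 5

#0 0xae→b10/s2 MISS; vc=[]
#1 0xad→b10/s2 L1-HIT; vc=[]
#2 0xa6→b10/s2 L1-HIT; vc=[]
#3 0xac→b10/s2 L1-HIT; vc=[]
#4 0xab→b10/s2 L1-HIT; vc=[]
#5 0xad→b10/s2 L1-HIT; vc=[]
#6 0xa7→b10/s2 L1-HIT; vc=[]
#7 0x4a→b4/s0 MISS; vc=[]
#8 0x143→b20/s0 MISS; vc=[4]
#9 0xa9→b10/s2 L1-HIT; vc=[4]
#10 0x41→b4/s0 VC-HIT; vc=[20]
#11 0xa8→b10/s2 L1-HIT; vc=[20]
#12 0x1ed→b30/s2 MISS; vc=[20,10]
#13 0xa9→b10/s2 VC-HIT; vc=[20,30]
#14 0x183→b24/s0 MISS; vc=[20,30,4]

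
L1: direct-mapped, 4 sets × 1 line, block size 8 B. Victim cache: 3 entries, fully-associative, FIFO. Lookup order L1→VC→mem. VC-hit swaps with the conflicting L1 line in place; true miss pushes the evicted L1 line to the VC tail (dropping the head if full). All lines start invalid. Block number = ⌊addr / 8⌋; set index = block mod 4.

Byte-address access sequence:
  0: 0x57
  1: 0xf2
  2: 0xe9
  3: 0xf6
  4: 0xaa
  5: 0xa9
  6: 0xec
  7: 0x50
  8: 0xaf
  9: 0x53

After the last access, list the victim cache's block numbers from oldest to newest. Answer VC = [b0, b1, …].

0: 0x57 (blk 10, set 2) → MISS  vc=[]
1: 0xf2 (blk 30, set 2) → MISS  vc=[10]
2: 0xe9 (blk 29, set 1) → MISS  vc=[10]
3: 0xf6 (blk 30, set 2) → L1-HIT  vc=[10]
4: 0xaa (blk 21, set 1) → MISS  vc=[10, 29]
5: 0xa9 (blk 21, set 1) → L1-HIT  vc=[10, 29]
6: 0xec (blk 29, set 1) → VC-HIT  vc=[10, 21]
7: 0x50 (blk 10, set 2) → VC-HIT  vc=[30, 21]
8: 0xaf (blk 21, set 1) → VC-HIT  vc=[30, 29]
9: 0x53 (blk 10, set 2) → L1-HIT  vc=[30, 29]

VC = [30, 29]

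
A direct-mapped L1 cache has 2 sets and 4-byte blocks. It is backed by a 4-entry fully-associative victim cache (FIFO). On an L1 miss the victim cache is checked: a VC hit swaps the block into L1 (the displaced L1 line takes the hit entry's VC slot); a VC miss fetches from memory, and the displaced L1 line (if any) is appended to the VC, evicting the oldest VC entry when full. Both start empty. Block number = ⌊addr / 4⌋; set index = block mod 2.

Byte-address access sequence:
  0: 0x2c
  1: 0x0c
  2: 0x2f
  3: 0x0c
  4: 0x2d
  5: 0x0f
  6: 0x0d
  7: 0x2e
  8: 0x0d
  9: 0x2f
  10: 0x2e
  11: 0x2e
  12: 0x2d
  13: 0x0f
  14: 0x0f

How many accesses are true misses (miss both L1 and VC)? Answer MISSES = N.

#0 0x2c→b11/s1 MISS; vc=[]
#1 0xc→b3/s1 MISS; vc=[11]
#2 0x2f→b11/s1 VC-HIT; vc=[3]
#3 0xc→b3/s1 VC-HIT; vc=[11]
#4 0x2d→b11/s1 VC-HIT; vc=[3]
#5 0xf→b3/s1 VC-HIT; vc=[11]
#6 0xd→b3/s1 L1-HIT; vc=[11]
#7 0x2e→b11/s1 VC-HIT; vc=[3]
#8 0xd→b3/s1 VC-HIT; vc=[11]
#9 0x2f→b11/s1 VC-HIT; vc=[3]
#10 0x2e→b11/s1 L1-HIT; vc=[3]
#11 0x2e→b11/s1 L1-HIT; vc=[3]
#12 0x2d→b11/s1 L1-HIT; vc=[3]
#13 0xf→b3/s1 VC-HIT; vc=[11]
#14 0xf→b3/s1 L1-HIT; vc=[11]

MISSES = 2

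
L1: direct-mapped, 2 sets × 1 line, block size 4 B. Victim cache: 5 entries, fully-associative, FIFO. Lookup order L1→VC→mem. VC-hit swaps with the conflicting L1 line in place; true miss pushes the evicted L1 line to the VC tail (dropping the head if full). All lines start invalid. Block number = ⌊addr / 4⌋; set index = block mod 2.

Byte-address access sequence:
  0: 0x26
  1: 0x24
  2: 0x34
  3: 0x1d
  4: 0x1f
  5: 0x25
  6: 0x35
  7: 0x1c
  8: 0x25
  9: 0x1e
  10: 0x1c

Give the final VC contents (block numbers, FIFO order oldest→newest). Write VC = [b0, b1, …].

VC = [13, 9]

  [0] addr=0x26 blk=9 s=1: MISS | VC []
  [1] addr=0x24 blk=9 s=1: L1-HIT | VC []
  [2] addr=0x34 blk=13 s=1: MISS | VC [9]
  [3] addr=0x1d blk=7 s=1: MISS | VC [9, 13]
  [4] addr=0x1f blk=7 s=1: L1-HIT | VC [9, 13]
  [5] addr=0x25 blk=9 s=1: VC-HIT | VC [7, 13]
  [6] addr=0x35 blk=13 s=1: VC-HIT | VC [7, 9]
  [7] addr=0x1c blk=7 s=1: VC-HIT | VC [13, 9]
  [8] addr=0x25 blk=9 s=1: VC-HIT | VC [13, 7]
  [9] addr=0x1e blk=7 s=1: VC-HIT | VC [13, 9]
  [10] addr=0x1c blk=7 s=1: L1-HIT | VC [13, 9]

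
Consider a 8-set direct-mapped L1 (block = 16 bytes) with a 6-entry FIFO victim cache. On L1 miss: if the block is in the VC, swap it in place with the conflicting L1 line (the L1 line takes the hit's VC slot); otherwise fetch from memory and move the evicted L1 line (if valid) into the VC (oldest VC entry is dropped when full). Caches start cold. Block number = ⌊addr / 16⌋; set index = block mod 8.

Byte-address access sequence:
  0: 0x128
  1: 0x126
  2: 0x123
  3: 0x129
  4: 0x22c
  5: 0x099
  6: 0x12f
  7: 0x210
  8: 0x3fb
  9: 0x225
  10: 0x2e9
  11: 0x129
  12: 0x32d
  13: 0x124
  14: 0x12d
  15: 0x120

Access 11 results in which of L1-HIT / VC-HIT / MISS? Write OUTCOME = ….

  [0] addr=0x128 blk=18 s=2: MISS | VC []
  [1] addr=0x126 blk=18 s=2: L1-HIT | VC []
  [2] addr=0x123 blk=18 s=2: L1-HIT | VC []
  [3] addr=0x129 blk=18 s=2: L1-HIT | VC []
  [4] addr=0x22c blk=34 s=2: MISS | VC [18]
  [5] addr=0x99 blk=9 s=1: MISS | VC [18]
  [6] addr=0x12f blk=18 s=2: VC-HIT | VC [34]
  [7] addr=0x210 blk=33 s=1: MISS | VC [34, 9]
  [8] addr=0x3fb blk=63 s=7: MISS | VC [34, 9]
  [9] addr=0x225 blk=34 s=2: VC-HIT | VC [18, 9]
  [10] addr=0x2e9 blk=46 s=6: MISS | VC [18, 9]
  [11] addr=0x129 blk=18 s=2: VC-HIT | VC [34, 9]
  [12] addr=0x32d blk=50 s=2: MISS | VC [34, 9, 18]
  [13] addr=0x124 blk=18 s=2: VC-HIT | VC [34, 9, 50]
  [14] addr=0x12d blk=18 s=2: L1-HIT | VC [34, 9, 50]
  [15] addr=0x120 blk=18 s=2: L1-HIT | VC [34, 9, 50]

OUTCOME = VC-HIT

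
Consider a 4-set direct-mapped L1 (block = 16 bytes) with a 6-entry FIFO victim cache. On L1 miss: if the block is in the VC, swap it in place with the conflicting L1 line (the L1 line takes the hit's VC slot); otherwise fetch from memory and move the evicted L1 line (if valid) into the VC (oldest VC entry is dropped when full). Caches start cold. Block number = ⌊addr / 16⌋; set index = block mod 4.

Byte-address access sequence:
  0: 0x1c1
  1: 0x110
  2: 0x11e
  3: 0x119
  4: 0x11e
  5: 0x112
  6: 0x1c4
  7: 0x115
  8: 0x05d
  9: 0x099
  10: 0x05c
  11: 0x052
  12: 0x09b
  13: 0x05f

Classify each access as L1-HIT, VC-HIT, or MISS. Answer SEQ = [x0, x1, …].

  [0] addr=0x1c1 blk=28 s=0: MISS | VC []
  [1] addr=0x110 blk=17 s=1: MISS | VC []
  [2] addr=0x11e blk=17 s=1: L1-HIT | VC []
  [3] addr=0x119 blk=17 s=1: L1-HIT | VC []
  [4] addr=0x11e blk=17 s=1: L1-HIT | VC []
  [5] addr=0x112 blk=17 s=1: L1-HIT | VC []
  [6] addr=0x1c4 blk=28 s=0: L1-HIT | VC []
  [7] addr=0x115 blk=17 s=1: L1-HIT | VC []
  [8] addr=0x5d blk=5 s=1: MISS | VC [17]
  [9] addr=0x99 blk=9 s=1: MISS | VC [17, 5]
  [10] addr=0x5c blk=5 s=1: VC-HIT | VC [17, 9]
  [11] addr=0x52 blk=5 s=1: L1-HIT | VC [17, 9]
  [12] addr=0x9b blk=9 s=1: VC-HIT | VC [17, 5]
  [13] addr=0x5f blk=5 s=1: VC-HIT | VC [17, 9]

SEQ = [MISS, MISS, L1-HIT, L1-HIT, L1-HIT, L1-HIT, L1-HIT, L1-HIT, MISS, MISS, VC-HIT, L1-HIT, VC-HIT, VC-HIT]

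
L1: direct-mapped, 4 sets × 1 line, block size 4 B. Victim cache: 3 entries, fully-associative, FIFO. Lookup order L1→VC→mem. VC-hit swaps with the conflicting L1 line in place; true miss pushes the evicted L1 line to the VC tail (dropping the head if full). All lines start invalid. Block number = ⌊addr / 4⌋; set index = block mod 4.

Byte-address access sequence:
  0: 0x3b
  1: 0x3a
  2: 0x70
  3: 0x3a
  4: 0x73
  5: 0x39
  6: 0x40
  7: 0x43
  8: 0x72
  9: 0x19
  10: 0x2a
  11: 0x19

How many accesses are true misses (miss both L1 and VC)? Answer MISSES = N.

0: 0x3b (blk 14, set 2) → MISS  vc=[]
1: 0x3a (blk 14, set 2) → L1-HIT  vc=[]
2: 0x70 (blk 28, set 0) → MISS  vc=[]
3: 0x3a (blk 14, set 2) → L1-HIT  vc=[]
4: 0x73 (blk 28, set 0) → L1-HIT  vc=[]
5: 0x39 (blk 14, set 2) → L1-HIT  vc=[]
6: 0x40 (blk 16, set 0) → MISS  vc=[28]
7: 0x43 (blk 16, set 0) → L1-HIT  vc=[28]
8: 0x72 (blk 28, set 0) → VC-HIT  vc=[16]
9: 0x19 (blk 6, set 2) → MISS  vc=[16, 14]
10: 0x2a (blk 10, set 2) → MISS  vc=[16, 14, 6]
11: 0x19 (blk 6, set 2) → VC-HIT  vc=[16, 14, 10]

MISSES = 5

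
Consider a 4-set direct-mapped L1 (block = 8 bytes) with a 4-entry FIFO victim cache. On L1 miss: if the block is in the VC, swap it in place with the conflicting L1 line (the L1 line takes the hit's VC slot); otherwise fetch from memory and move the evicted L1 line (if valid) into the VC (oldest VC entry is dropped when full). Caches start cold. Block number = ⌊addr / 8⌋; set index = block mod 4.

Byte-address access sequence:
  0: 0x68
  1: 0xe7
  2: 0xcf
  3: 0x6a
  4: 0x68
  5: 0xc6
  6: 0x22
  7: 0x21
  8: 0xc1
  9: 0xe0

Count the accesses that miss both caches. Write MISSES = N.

MISSES = 5

  [0] addr=0x68 blk=13 s=1: MISS | VC []
  [1] addr=0xe7 blk=28 s=0: MISS | VC []
  [2] addr=0xcf blk=25 s=1: MISS | VC [13]
  [3] addr=0x6a blk=13 s=1: VC-HIT | VC [25]
  [4] addr=0x68 blk=13 s=1: L1-HIT | VC [25]
  [5] addr=0xc6 blk=24 s=0: MISS | VC [25, 28]
  [6] addr=0x22 blk=4 s=0: MISS | VC [25, 28, 24]
  [7] addr=0x21 blk=4 s=0: L1-HIT | VC [25, 28, 24]
  [8] addr=0xc1 blk=24 s=0: VC-HIT | VC [25, 28, 4]
  [9] addr=0xe0 blk=28 s=0: VC-HIT | VC [25, 24, 4]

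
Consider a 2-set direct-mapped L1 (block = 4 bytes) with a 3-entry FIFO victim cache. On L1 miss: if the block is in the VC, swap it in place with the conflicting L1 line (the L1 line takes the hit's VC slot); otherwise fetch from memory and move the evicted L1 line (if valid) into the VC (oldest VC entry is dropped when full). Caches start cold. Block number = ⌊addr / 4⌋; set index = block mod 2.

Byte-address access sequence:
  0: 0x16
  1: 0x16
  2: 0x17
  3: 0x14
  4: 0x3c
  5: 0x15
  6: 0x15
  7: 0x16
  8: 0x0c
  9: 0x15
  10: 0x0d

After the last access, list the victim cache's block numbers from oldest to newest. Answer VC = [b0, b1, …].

  [0] addr=0x16 blk=5 s=1: MISS | VC []
  [1] addr=0x16 blk=5 s=1: L1-HIT | VC []
  [2] addr=0x17 blk=5 s=1: L1-HIT | VC []
  [3] addr=0x14 blk=5 s=1: L1-HIT | VC []
  [4] addr=0x3c blk=15 s=1: MISS | VC [5]
  [5] addr=0x15 blk=5 s=1: VC-HIT | VC [15]
  [6] addr=0x15 blk=5 s=1: L1-HIT | VC [15]
  [7] addr=0x16 blk=5 s=1: L1-HIT | VC [15]
  [8] addr=0xc blk=3 s=1: MISS | VC [15, 5]
  [9] addr=0x15 blk=5 s=1: VC-HIT | VC [15, 3]
  [10] addr=0xd blk=3 s=1: VC-HIT | VC [15, 5]

VC = [15, 5]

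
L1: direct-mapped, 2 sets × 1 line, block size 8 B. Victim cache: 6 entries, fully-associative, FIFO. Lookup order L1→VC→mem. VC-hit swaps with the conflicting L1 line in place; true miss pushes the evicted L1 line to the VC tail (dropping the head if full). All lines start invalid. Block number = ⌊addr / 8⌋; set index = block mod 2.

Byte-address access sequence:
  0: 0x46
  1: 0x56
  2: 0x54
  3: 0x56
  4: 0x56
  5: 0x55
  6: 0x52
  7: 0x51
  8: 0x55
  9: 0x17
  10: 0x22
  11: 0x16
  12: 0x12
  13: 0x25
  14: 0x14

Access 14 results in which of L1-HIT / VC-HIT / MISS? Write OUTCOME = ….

OUTCOME = VC-HIT

0: 0x46 (blk 8, set 0) → MISS  vc=[]
1: 0x56 (blk 10, set 0) → MISS  vc=[8]
2: 0x54 (blk 10, set 0) → L1-HIT  vc=[8]
3: 0x56 (blk 10, set 0) → L1-HIT  vc=[8]
4: 0x56 (blk 10, set 0) → L1-HIT  vc=[8]
5: 0x55 (blk 10, set 0) → L1-HIT  vc=[8]
6: 0x52 (blk 10, set 0) → L1-HIT  vc=[8]
7: 0x51 (blk 10, set 0) → L1-HIT  vc=[8]
8: 0x55 (blk 10, set 0) → L1-HIT  vc=[8]
9: 0x17 (blk 2, set 0) → MISS  vc=[8, 10]
10: 0x22 (blk 4, set 0) → MISS  vc=[8, 10, 2]
11: 0x16 (blk 2, set 0) → VC-HIT  vc=[8, 10, 4]
12: 0x12 (blk 2, set 0) → L1-HIT  vc=[8, 10, 4]
13: 0x25 (blk 4, set 0) → VC-HIT  vc=[8, 10, 2]
14: 0x14 (blk 2, set 0) → VC-HIT  vc=[8, 10, 4]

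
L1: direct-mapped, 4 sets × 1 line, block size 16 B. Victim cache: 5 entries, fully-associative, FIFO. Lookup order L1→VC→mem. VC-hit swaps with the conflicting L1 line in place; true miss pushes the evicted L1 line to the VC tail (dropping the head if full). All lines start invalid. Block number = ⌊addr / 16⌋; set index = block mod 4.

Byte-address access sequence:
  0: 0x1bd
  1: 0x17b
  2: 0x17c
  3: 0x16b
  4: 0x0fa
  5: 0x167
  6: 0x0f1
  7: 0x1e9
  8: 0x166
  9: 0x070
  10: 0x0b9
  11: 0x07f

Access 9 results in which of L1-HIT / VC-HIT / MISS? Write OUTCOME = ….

OUTCOME = MISS

#0 0x1bd→b27/s3 MISS; vc=[]
#1 0x17b→b23/s3 MISS; vc=[27]
#2 0x17c→b23/s3 L1-HIT; vc=[27]
#3 0x16b→b22/s2 MISS; vc=[27]
#4 0xfa→b15/s3 MISS; vc=[27,23]
#5 0x167→b22/s2 L1-HIT; vc=[27,23]
#6 0xf1→b15/s3 L1-HIT; vc=[27,23]
#7 0x1e9→b30/s2 MISS; vc=[27,23,22]
#8 0x166→b22/s2 VC-HIT; vc=[27,23,30]
#9 0x70→b7/s3 MISS; vc=[27,23,30,15]
#10 0xb9→b11/s3 MISS; vc=[27,23,30,15,7]
#11 0x7f→b7/s3 VC-HIT; vc=[27,23,30,15,11]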